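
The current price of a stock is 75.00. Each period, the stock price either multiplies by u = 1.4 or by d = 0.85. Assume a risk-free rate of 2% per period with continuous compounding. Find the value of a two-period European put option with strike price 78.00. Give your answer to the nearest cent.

Risk-neutral probability p = (e^0.02 − 0.85)/(1.4 − 0.85) = 0.1702/0.5500 = 0.3095
Terminal stock prices: S_uu = 147, S_ud = 89.25, S_dd = 54.19
Terminal payoffs (K − S): max(-69, 0) = 0, max(-11.25, 0) = 0, max(23.81, 0) = 23.81
Node u (S = 105): V_u = e^(−0.02)·[0.3095·0.0000 + 0.6905·0.0000] = 0.0000
Node d (S = 63.75): V_d = e^(−0.02)·[0.3095·0.0000 + 0.6905·23.8125] = 16.1180
Node 0 (S = 75): V_0 = e^(−0.02)·[0.3095·0.0000 + 0.6905·16.1180] = 10.9097

10.91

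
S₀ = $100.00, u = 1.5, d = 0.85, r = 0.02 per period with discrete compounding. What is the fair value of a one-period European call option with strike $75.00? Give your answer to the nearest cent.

$26.47

Risk-neutral probability p = (1 + 0.02 − 0.85)/(1.5 − 0.85) = 0.1700/0.6500 = 0.2615
Terminal stock prices: S_u = 150, S_d = 85
Terminal payoffs (S − K): max(75, 0) = 75, max(10, 0) = 10
Node 0 (S = 100): V_0 = 1/1.02·[0.2615·75.0000 + 0.7385·10.0000] = 26.4706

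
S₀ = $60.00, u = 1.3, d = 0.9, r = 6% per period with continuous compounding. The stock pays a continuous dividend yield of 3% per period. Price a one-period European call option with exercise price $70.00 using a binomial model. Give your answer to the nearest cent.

$2.46

Per-period risk-free factor R = e^0.06 = 1.0618; dividend-adjusted growth = e^(0.06−0.03) = 1.0305.
Risk-neutral probability p = (1.0305 − 0.9)/(1.3 − 0.9) = 0.1305/0.4000 = 0.3261
Terminal stock prices: S_u = 78, S_d = 54
Terminal payoffs (S − K): max(8, 0) = 8, max(-16, 0) = 0
Node 0 (S = 60): V_0 = e^(−0.06)·[0.3261·8.0000 + 0.6739·0.0000] = 2.4571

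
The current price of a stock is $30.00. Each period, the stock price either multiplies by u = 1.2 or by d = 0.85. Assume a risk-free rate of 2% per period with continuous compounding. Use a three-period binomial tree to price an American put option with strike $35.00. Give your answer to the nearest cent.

$5.87

Risk-neutral probability p = (e^0.02 − 0.85)/(1.2 − 0.85) = 0.1702/0.3500 = 0.4863
Terminal stock prices: S_uuu = 51.84, S_uud = 36.72, S_udd = 26.01, S_ddd = 18.42
Terminal payoffs (K − S): max(-16.84, 0) = 0, max(-1.72, 0) = 0, max(8.99, 0) = 8.99, max(16.58, 0) = 16.58
Node uu (S = 43.2): continuation = e^(−0.02)·[0.4863·0.0000 + 0.5137·0.0000] = 0.0000; exercise value = 0.0000 ≤ continuation, so V_uu = 0.0000
Node ud (S = 30.6): continuation = e^(−0.02)·[0.4863·0.0000 + 0.5137·8.9900] = 4.5268; exercise value = 4.4000 ≤ continuation, so V_ud = 4.5268
Node dd (S = 21.67): continuation = e^(−0.02)·[0.4863·8.9900 + 0.5137·16.5763] = 12.6320; exercise value = 13.3250 > continuation, so V_dd = 13.3250 (exercise)
Node u (S = 36): continuation = e^(−0.02)·[0.4863·0.0000 + 0.5137·4.5268] = 2.2794; exercise value = 0.0000 ≤ continuation, so V_u = 2.2794
Node d (S = 25.5): continuation = e^(−0.02)·[0.4863·4.5268 + 0.5137·13.3250] = 8.8674; exercise value = 9.5000 > continuation, so V_d = 9.5000 (exercise)
Node 0 (S = 30): continuation = e^(−0.02)·[0.4863·2.2794 + 0.5137·9.5000] = 5.8701; exercise value = 5.0000 ≤ continuation, so V_0 = 5.8701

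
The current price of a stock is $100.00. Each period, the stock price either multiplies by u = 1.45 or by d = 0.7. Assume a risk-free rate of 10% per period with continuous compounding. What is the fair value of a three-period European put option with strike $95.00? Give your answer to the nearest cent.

$10.45

Risk-neutral probability p = (e^0.1 − 0.7)/(1.45 − 0.7) = 0.4052/0.7500 = 0.5402
Terminal stock prices: S_uuu = 304.9, S_uud = 147.2, S_udd = 71.05, S_ddd = 34.3
Terminal payoffs (K − S): max(-209.9, 0) = 0, max(-52.17, 0) = 0, max(23.95, 0) = 23.95, max(60.7, 0) = 60.7
Node uu (S = 210.2): V_uu = e^(−0.1)·[0.5402·0.0000 + 0.4598·0.0000] = 0.0000
Node ud (S = 101.5): V_ud = e^(−0.1)·[0.5402·0.0000 + 0.4598·23.9500] = 9.9637
Node dd (S = 49): V_dd = e^(−0.1)·[0.5402·23.9500 + 0.4598·60.7000] = 36.9596
Node u (S = 145): V_u = e^(−0.1)·[0.5402·0.0000 + 0.4598·9.9637] = 4.1451
Node d (S = 70): V_d = e^(−0.1)·[0.5402·9.9637 + 0.4598·36.9596] = 20.2463
Node 0 (S = 100): V_0 = e^(−0.1)·[0.5402·4.1451 + 0.4598·20.2463] = 10.4490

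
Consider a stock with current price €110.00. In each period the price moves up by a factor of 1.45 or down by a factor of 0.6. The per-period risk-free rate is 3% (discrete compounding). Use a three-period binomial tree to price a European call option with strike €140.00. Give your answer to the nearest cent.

€23.14

Risk-neutral probability p = (1 + 0.03 − 0.6)/(1.45 − 0.6) = 0.4300/0.8500 = 0.5059
Terminal stock prices: S_uuu = 335.3, S_uud = 138.8, S_udd = 57.42, S_ddd = 23.76
Terminal payoffs (S − K): max(195.3, 0) = 195.3, max(-1.235, 0) = 0, max(-82.58, 0) = 0, max(-116.2, 0) = 0
Node uu (S = 231.3): V_uu = 1/1.03·[0.5059·195.3487 + 0.4941·0.0000] = 95.9451
Node ud (S = 95.7): V_ud = 1/1.03·[0.5059·0.0000 + 0.4941·0.0000] = 0.0000
Node dd (S = 39.6): V_dd = 1/1.03·[0.5059·0.0000 + 0.4941·0.0000] = 0.0000
Node u (S = 159.5): V_u = 1/1.03·[0.5059·95.9451 + 0.4941·0.0000] = 47.1233
Node d (S = 66): V_d = 1/1.03·[0.5059·0.0000 + 0.4941·0.0000] = 0.0000
Node 0 (S = 110): V_0 = 1/1.03·[0.5059·47.1233 + 0.4941·0.0000] = 23.1445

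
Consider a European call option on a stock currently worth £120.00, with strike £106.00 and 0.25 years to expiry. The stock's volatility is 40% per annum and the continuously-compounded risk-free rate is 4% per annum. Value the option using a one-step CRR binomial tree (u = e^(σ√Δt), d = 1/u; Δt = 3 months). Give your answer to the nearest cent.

£19.08

CRR parameters: u = e^(σ√Δt) = e^(0.4·√0.25) = 1.2214, d = 1/u = 0.8187
Per-period rate: rΔt = 0.04·0.25 = 0.01, so R = e^0.01 = 1.0101
Risk-neutral probability p = (e^0.01 − 0.8187)/(1.2214 − 0.8187) = 0.1913/0.4027 = 0.4751
Terminal stock prices: S_u = 146.6, S_d = 98.25
Terminal payoffs (S − K): max(40.57, 0) = 40.57, max(-7.752, 0) = 0
Node 0 (S = 120): V_0 = e^(−0.01)·[0.4751·40.5683 + 0.5249·0.0000] = 19.0832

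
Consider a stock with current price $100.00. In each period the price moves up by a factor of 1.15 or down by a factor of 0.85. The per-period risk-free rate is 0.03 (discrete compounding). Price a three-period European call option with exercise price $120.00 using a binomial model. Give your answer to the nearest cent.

$6.34

Risk-neutral probability p = (1 + 0.03 − 0.85)/(1.15 − 0.85) = 0.1800/0.3000 = 0.6000
Terminal stock prices: S_uuu = 152.1, S_uud = 112.4, S_udd = 83.09, S_ddd = 61.41
Terminal payoffs (S − K): max(32.09, 0) = 32.09, max(-7.588, 0) = 0, max(-36.91, 0) = 0, max(-58.59, 0) = 0
Node uu (S = 132.2): V_uu = 1/1.03·[0.6000·32.0875 + 0.4000·0.0000] = 18.6917
Node ud (S = 97.75): V_ud = 1/1.03·[0.6000·0.0000 + 0.4000·0.0000] = 0.0000
Node dd (S = 72.25): V_dd = 1/1.03·[0.6000·0.0000 + 0.4000·0.0000] = 0.0000
Node u (S = 115): V_u = 1/1.03·[0.6000·18.6917 + 0.4000·0.0000] = 10.8884
Node d (S = 85): V_d = 1/1.03·[0.6000·0.0000 + 0.4000·0.0000] = 0.0000
Node 0 (S = 100): V_0 = 1/1.03·[0.6000·10.8884 + 0.4000·0.0000] = 6.3428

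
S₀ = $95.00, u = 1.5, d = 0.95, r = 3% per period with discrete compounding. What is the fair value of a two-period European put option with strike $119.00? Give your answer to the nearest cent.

Risk-neutral probability p = (1 + 0.03 − 0.95)/(1.5 − 0.95) = 0.0800/0.5500 = 0.1455
Terminal stock prices: S_uu = 213.8, S_ud = 135.4, S_dd = 85.74
Terminal payoffs (K − S): max(-94.75, 0) = 0, max(-16.38, 0) = 0, max(33.26, 0) = 33.26
Node u (S = 142.5): V_u = 1/1.03·[0.1455·0.0000 + 0.8545·0.0000] = 0.0000
Node d (S = 90.25): V_d = 1/1.03·[0.1455·0.0000 + 0.8545·33.2625] = 27.5964
Node 0 (S = 95): V_0 = 1/1.03·[0.1455·0.0000 + 0.8545·27.5964] = 22.8955

$22.90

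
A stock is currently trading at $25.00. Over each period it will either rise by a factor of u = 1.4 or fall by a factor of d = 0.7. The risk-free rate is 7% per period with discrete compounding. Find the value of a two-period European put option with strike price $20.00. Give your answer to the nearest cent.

$1.50

Risk-neutral probability p = (1 + 0.07 − 0.7)/(1.4 − 0.7) = 0.3700/0.7000 = 0.5286
Terminal stock prices: S_uu = 49, S_ud = 24.5, S_dd = 12.25
Terminal payoffs (K − S): max(-29, 0) = 0, max(-4.5, 0) = 0, max(7.75, 0) = 7.75
Node u (S = 35): V_u = 1/1.07·[0.5286·0.0000 + 0.4714·0.0000] = 0.0000
Node d (S = 17.5): V_d = 1/1.07·[0.5286·0.0000 + 0.4714·7.7500] = 3.4146
Node 0 (S = 25): V_0 = 1/1.07·[0.5286·0.0000 + 0.4714·3.4146] = 1.5044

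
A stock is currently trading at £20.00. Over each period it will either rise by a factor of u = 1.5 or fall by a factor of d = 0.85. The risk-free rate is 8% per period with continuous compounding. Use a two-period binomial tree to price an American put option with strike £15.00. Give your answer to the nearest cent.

Risk-neutral probability p = (e^0.08 − 0.85)/(1.5 − 0.85) = 0.2333/0.6500 = 0.3589
Terminal stock prices: S_uu = 45, S_ud = 25.5, S_dd = 14.45
Terminal payoffs (K − S): max(-30, 0) = 0, max(-10.5, 0) = 0, max(0.55, 0) = 0.55
Node u (S = 30): continuation = e^(−0.08)·[0.3589·0.0000 + 0.6411·0.0000] = 0.0000; exercise value = 0.0000 ≤ continuation, so V_u = 0.0000
Node d (S = 17): continuation = e^(−0.08)·[0.3589·0.0000 + 0.6411·0.5500] = 0.3255; exercise value = 0.0000 ≤ continuation, so V_d = 0.3255
Node 0 (S = 20): continuation = e^(−0.08)·[0.3589·0.0000 + 0.6411·0.3255] = 0.1926; exercise value = 0.0000 ≤ continuation, so V_0 = 0.1926

£0.19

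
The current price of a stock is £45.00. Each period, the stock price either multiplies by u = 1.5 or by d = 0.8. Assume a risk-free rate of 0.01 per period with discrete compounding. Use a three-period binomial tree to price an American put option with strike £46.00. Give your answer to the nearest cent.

Risk-neutral probability p = (1 + 0.01 − 0.8)/(1.5 − 0.8) = 0.2100/0.7000 = 0.3000
Terminal stock prices: S_uuu = 151.9, S_uud = 81, S_udd = 43.2, S_ddd = 23.04
Terminal payoffs (K − S): max(-105.9, 0) = 0, max(-35, 0) = 0, max(2.8, 0) = 2.8, max(22.96, 0) = 22.96
Node uu (S = 101.2): continuation = 1/1.01·[0.3000·0.0000 + 0.7000·0.0000] = 0.0000; exercise value = 0.0000 ≤ continuation, so V_uu = 0.0000
Node ud (S = 54): continuation = 1/1.01·[0.3000·0.0000 + 0.7000·2.8000] = 1.9406; exercise value = 0.0000 ≤ continuation, so V_ud = 1.9406
Node dd (S = 28.8): continuation = 1/1.01·[0.3000·2.8000 + 0.7000·22.9600] = 16.7446; exercise value = 17.2000 > continuation, so V_dd = 17.2000 (exercise)
Node u (S = 67.5): continuation = 1/1.01·[0.3000·0.0000 + 0.7000·1.9406] = 1.3450; exercise value = 0.0000 ≤ continuation, so V_u = 1.3450
Node d (S = 36): continuation = 1/1.01·[0.3000·1.9406 + 0.7000·17.2000] = 12.4972; exercise value = 10.0000 ≤ continuation, so V_d = 12.4972
Node 0 (S = 45): continuation = 1/1.01·[0.3000·1.3450 + 0.7000·12.4972] = 9.0609; exercise value = 1.0000 ≤ continuation, so V_0 = 9.0609

£9.06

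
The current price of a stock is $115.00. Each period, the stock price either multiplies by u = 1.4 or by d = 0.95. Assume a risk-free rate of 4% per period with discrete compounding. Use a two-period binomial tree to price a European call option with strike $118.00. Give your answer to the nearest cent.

Risk-neutral probability p = (1 + 0.04 − 0.95)/(1.4 − 0.95) = 0.0900/0.4500 = 0.2000
Terminal stock prices: S_uu = 225.4, S_ud = 152.9, S_dd = 103.8
Terminal payoffs (S − K): max(107.4, 0) = 107.4, max(34.95, 0) = 34.95, max(-14.21, 0) = 0
Node u (S = 161): V_u = 1/1.04·[0.2000·107.4000 + 0.8000·34.9500] = 47.5385
Node d (S = 109.2): V_d = 1/1.04·[0.2000·34.9500 + 0.8000·0.0000] = 6.7212
Node 0 (S = 115): V_0 = 1/1.04·[0.2000·47.5385 + 0.8000·6.7212] = 14.3121

$14.31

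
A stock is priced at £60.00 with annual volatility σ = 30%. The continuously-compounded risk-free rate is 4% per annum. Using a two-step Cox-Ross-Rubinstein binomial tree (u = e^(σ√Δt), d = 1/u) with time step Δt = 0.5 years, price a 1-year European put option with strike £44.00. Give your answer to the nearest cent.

CRR parameters: u = e^(σ√Δt) = e^(0.3·√0.5) = 1.2363, d = 1/u = 0.8089
Per-period rate: rΔt = 0.04·0.5 = 0.02, so R = e^0.02 = 1.0202
Risk-neutral probability p = (e^0.02 − 0.8089)/(1.2363 − 0.8089) = 0.2113/0.4275 = 0.4944
Terminal stock prices: S_uu = 91.71, S_ud = 60, S_dd = 39.26
Terminal payoffs (K − S): max(-47.71, 0) = 0, max(-16, 0) = 0, max(4.745, 0) = 4.745
Node u (S = 74.18): V_u = e^(−0.02)·[0.4944·0.0000 + 0.5056·0.0000] = 0.0000
Node d (S = 48.53): V_d = e^(−0.02)·[0.4944·0.0000 + 0.5056·4.7449] = 2.3514
Node 0 (S = 60): V_0 = e^(−0.02)·[0.4944·0.0000 + 0.5056·2.3514] = 1.1653

£1.17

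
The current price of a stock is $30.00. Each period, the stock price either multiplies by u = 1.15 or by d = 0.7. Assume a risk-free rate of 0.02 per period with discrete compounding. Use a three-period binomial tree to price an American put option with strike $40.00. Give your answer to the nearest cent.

$10.19

Risk-neutral probability p = (1 + 0.02 − 0.7)/(1.15 − 0.7) = 0.3200/0.4500 = 0.7111
Terminal stock prices: S_uuu = 45.63, S_uud = 27.77, S_udd = 16.9, S_ddd = 10.29
Terminal payoffs (K − S): max(-5.626, 0) = 0, max(12.23, 0) = 12.23, max(23.1, 0) = 23.1, max(29.71, 0) = 29.71
Node uu (S = 39.67): continuation = 1/1.02·[0.7111·0.0000 + 0.2889·12.2275] = 3.4631; exercise value = 0.3250 ≤ continuation, so V_uu = 3.4631
Node ud (S = 24.15): continuation = 1/1.02·[0.7111·12.2275 + 0.2889·23.0950] = 15.0657; exercise value = 15.8500 > continuation, so V_ud = 15.8500 (exercise)
Node dd (S = 14.7): continuation = 1/1.02·[0.7111·23.0950 + 0.2889·29.7100] = 24.5157; exercise value = 25.3000 > continuation, so V_dd = 25.3000 (exercise)
Node u (S = 34.5): continuation = 1/1.02·[0.7111·3.4631 + 0.2889·15.8500] = 6.9035; exercise value = 5.5000 ≤ continuation, so V_u = 6.9035
Node d (S = 21): continuation = 1/1.02·[0.7111·15.8500 + 0.2889·25.3000] = 18.2157; exercise value = 19.0000 > continuation, so V_d = 19.0000 (exercise)
Node 0 (S = 30): continuation = 1/1.02·[0.7111·6.9035 + 0.2889·19.0000] = 10.1942; exercise value = 10.0000 ≤ continuation, so V_0 = 10.1942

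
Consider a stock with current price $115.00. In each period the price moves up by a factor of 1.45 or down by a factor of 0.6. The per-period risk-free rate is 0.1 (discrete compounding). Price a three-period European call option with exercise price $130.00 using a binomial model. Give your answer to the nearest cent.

$38.57

Risk-neutral probability p = (1 + 0.1 − 0.6)/(1.45 − 0.6) = 0.5000/0.8500 = 0.5882
Terminal stock prices: S_uuu = 350.6, S_uud = 145.1, S_udd = 60.03, S_ddd = 24.84
Terminal payoffs (S − K): max(220.6, 0) = 220.6, max(15.07, 0) = 15.07, max(-69.97, 0) = 0, max(-105.2, 0) = 0
Node uu (S = 241.8): V_uu = 1/1.1·[0.5882·220.5919 + 0.4118·15.0725] = 123.6057
Node ud (S = 100): V_ud = 1/1.1·[0.5882·15.0725 + 0.4118·0.0000] = 8.0602
Node dd (S = 41.4): V_dd = 1/1.1·[0.5882·0.0000 + 0.4118·0.0000] = 0.0000
Node u (S = 166.8): V_u = 1/1.1·[0.5882·123.6057 + 0.4118·8.0602] = 69.1165
Node d (S = 69): V_d = 1/1.1·[0.5882·8.0602 + 0.4118·0.0000] = 4.3102
Node 0 (S = 115): V_0 = 1/1.1·[0.5882·69.1165 + 0.4118·4.3102] = 38.5741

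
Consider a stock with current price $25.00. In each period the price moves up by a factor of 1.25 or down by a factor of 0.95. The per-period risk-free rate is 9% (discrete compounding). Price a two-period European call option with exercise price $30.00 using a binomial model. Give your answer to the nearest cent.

Risk-neutral probability p = (1 + 0.09 − 0.95)/(1.25 − 0.95) = 0.1400/0.3000 = 0.4667
Terminal stock prices: S_uu = 39.06, S_ud = 29.69, S_dd = 22.56
Terminal payoffs (S − K): max(9.062, 0) = 9.062, max(-0.3125, 0) = 0, max(-7.438, 0) = 0
Node u (S = 31.25): V_u = 1/1.09·[0.4667·9.0625 + 0.5333·0.0000] = 3.8800
Node d (S = 23.75): V_d = 1/1.09·[0.4667·0.0000 + 0.5333·0.0000] = 0.0000
Node 0 (S = 25): V_0 = 1/1.09·[0.4667·3.8800 + 0.5333·0.0000] = 1.6611

$1.66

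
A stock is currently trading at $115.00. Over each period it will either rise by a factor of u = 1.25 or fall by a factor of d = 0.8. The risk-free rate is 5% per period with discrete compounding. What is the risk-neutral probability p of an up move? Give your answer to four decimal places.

p = 0.5556

Risk-neutral probability p = (1 + 0.05 − 0.8)/(1.25 − 0.8) = 0.2500/0.4500 = 0.5556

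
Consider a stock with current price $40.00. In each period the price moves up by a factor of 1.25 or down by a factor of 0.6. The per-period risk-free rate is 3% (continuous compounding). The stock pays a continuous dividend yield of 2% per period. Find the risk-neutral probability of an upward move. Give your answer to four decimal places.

Per-period risk-free factor R = e^0.03 = 1.0305; dividend-adjusted growth = e^(0.03−0.02) = 1.0101.
Risk-neutral probability p = (1.0101 − 0.6)/(1.25 − 0.6) = 0.4101/0.6500 = 0.6308

p = 0.6308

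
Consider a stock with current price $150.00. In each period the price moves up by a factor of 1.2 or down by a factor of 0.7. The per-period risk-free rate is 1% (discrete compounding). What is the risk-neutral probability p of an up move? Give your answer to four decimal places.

Risk-neutral probability p = (1 + 0.01 − 0.7)/(1.2 − 0.7) = 0.3100/0.5000 = 0.6200

p = 0.6200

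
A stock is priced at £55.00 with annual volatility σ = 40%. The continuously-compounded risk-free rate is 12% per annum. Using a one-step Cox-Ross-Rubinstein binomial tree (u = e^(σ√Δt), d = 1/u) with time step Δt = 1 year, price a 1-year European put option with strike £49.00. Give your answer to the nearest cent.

£4.77

CRR parameters: u = e^(σ√Δt) = e^(0.4·√1) = 1.4918, d = 1/u = 0.6703
Per-period rate: rΔt = 0.12·1 = 0.12, so R = e^0.12 = 1.1275
Risk-neutral probability p = (e^0.12 − 0.6703)/(1.4918 − 0.6703) = 0.4572/0.8215 = 0.5565
Terminal stock prices: S_u = 82.05, S_d = 36.87
Terminal payoffs (K − S): max(-33.05, 0) = 0, max(12.13, 0) = 12.13
Node 0 (S = 55): V_0 = e^(−0.12)·[0.5565·0.0000 + 0.4435·12.1324] = 4.7721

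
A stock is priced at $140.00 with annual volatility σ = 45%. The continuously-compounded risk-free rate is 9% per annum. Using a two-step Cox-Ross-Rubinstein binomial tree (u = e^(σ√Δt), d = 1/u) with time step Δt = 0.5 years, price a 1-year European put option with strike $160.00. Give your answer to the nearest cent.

CRR parameters: u = e^(σ√Δt) = e^(0.45·√0.5) = 1.3746, d = 1/u = 0.7275
Per-period rate: rΔt = 0.09·0.5 = 0.045, so R = e^0.045 = 1.0460
Risk-neutral probability p = (e^0.045 − 0.7275)/(1.3746 − 0.7275) = 0.3186/0.6472 = 0.4922
Terminal stock prices: S_uu = 264.6, S_ud = 140, S_dd = 74.09
Terminal payoffs (K − S): max(-104.6, 0) = 0, max(20, 0) = 20, max(85.91, 0) = 85.91
Node u (S = 192.5): V_u = e^(−0.045)·[0.4922·0.0000 + 0.5078·20.0000] = 9.7085
Node d (S = 101.8): V_d = e^(−0.045)·[0.4922·20.0000 + 0.5078·85.9125] = 51.1154
Node 0 (S = 140): V_0 = e^(−0.045)·[0.4922·9.7085 + 0.5078·51.1154] = 29.3811

$29.38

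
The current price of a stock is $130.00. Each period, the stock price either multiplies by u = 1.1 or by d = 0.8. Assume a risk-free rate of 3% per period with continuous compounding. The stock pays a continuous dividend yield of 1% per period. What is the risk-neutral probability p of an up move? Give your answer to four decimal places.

Per-period risk-free factor R = e^0.03 = 1.0305; dividend-adjusted growth = e^(0.03−0.01) = 1.0202.
Risk-neutral probability p = (1.0202 − 0.8)/(1.1 − 0.8) = 0.2202/0.3000 = 0.7340

p = 0.7340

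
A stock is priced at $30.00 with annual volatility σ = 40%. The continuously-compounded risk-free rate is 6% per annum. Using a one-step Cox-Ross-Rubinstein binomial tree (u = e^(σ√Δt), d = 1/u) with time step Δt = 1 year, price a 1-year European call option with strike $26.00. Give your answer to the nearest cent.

$8.42

CRR parameters: u = e^(σ√Δt) = e^(0.4·√1) = 1.4918, d = 1/u = 0.6703
Per-period rate: rΔt = 0.06·1 = 0.06, so R = e^0.06 = 1.0618
Risk-neutral probability p = (e^0.06 − 0.6703)/(1.4918 − 0.6703) = 0.3915/0.8215 = 0.4766
Terminal stock prices: S_u = 44.75, S_d = 20.11
Terminal payoffs (S − K): max(18.75, 0) = 18.75, max(-5.89, 0) = 0
Node 0 (S = 30): V_0 = e^(−0.06)·[0.4766·18.7547 + 0.5234·0.0000] = 8.4177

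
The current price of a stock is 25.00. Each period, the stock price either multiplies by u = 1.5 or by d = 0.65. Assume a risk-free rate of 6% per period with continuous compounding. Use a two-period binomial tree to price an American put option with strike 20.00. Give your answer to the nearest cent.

2.22

Risk-neutral probability p = (e^0.06 − 0.65)/(1.5 − 0.65) = 0.4118/0.8500 = 0.4845
Terminal stock prices: S_uu = 56.25, S_ud = 24.38, S_dd = 10.56
Terminal payoffs (K − S): max(-36.25, 0) = 0, max(-4.375, 0) = 0, max(9.437, 0) = 9.437
Node u (S = 37.5): continuation = e^(−0.06)·[0.4845·0.0000 + 0.5155·0.0000] = 0.0000; exercise value = 0.0000 ≤ continuation, so V_u = 0.0000
Node d (S = 16.25): continuation = e^(−0.06)·[0.4845·0.0000 + 0.5155·9.4375] = 4.5816; exercise value = 3.7500 ≤ continuation, so V_d = 4.5816
Node 0 (S = 25): continuation = e^(−0.06)·[0.4845·0.0000 + 0.5155·4.5816] = 2.2242; exercise value = 0.0000 ≤ continuation, so V_0 = 2.2242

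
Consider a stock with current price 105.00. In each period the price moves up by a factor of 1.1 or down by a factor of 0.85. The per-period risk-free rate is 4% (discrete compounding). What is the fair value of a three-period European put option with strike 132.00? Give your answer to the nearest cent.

15.37

Risk-neutral probability p = (1 + 0.04 − 0.85)/(1.1 − 0.85) = 0.1900/0.2500 = 0.7600
Terminal stock prices: S_uuu = 139.8, S_uud = 108, S_udd = 83.45, S_ddd = 64.48
Terminal payoffs (K − S): max(-7.755, 0) = 0, max(24.01, 0) = 24.01, max(48.55, 0) = 48.55, max(67.52, 0) = 67.52
Node uu (S = 127.1): V_uu = 1/1.04·[0.7600·0.0000 + 0.2400·24.0075] = 5.5402
Node ud (S = 98.18): V_ud = 1/1.04·[0.7600·24.0075 + 0.2400·48.5512] = 28.7481
Node dd (S = 75.86): V_dd = 1/1.04·[0.7600·48.5512 + 0.2400·67.5169] = 51.0606
Node u (S = 115.5): V_u = 1/1.04·[0.7600·5.5402 + 0.2400·28.7481] = 10.6828
Node d (S = 89.25): V_d = 1/1.04·[0.7600·28.7481 + 0.2400·51.0606] = 32.7914
Node 0 (S = 105): V_0 = 1/1.04·[0.7600·10.6828 + 0.2400·32.7914] = 15.3739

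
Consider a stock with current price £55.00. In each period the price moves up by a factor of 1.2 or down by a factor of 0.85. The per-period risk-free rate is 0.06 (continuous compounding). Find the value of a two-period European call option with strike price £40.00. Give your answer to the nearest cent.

Risk-neutral probability p = (e^0.06 − 0.85)/(1.2 − 0.85) = 0.2118/0.3500 = 0.6052
Terminal stock prices: S_uu = 79.2, S_ud = 56.1, S_dd = 39.74
Terminal payoffs (S − K): max(39.2, 0) = 39.2, max(16.1, 0) = 16.1, max(-0.2625, 0) = 0
Node u (S = 66): V_u = e^(−0.06)·[0.6052·39.2000 + 0.3948·16.1000] = 28.3294
Node d (S = 46.75): V_d = e^(−0.06)·[0.6052·16.1000 + 0.3948·0.0000] = 9.1770
Node 0 (S = 55): V_0 = e^(−0.06)·[0.6052·28.3294 + 0.3948·9.1770] = 19.5595

£19.56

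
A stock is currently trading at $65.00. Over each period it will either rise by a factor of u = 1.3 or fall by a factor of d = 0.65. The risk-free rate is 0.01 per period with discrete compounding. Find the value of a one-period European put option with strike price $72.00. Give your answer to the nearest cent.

Risk-neutral probability p = (1 + 0.01 − 0.65)/(1.3 − 0.65) = 0.3600/0.6500 = 0.5538
Terminal stock prices: S_u = 84.5, S_d = 42.25
Terminal payoffs (K − S): max(-12.5, 0) = 0, max(29.75, 0) = 29.75
Node 0 (S = 65): V_0 = 1/1.01·[0.5538·0.0000 + 0.4462·29.7500] = 13.1417

$13.14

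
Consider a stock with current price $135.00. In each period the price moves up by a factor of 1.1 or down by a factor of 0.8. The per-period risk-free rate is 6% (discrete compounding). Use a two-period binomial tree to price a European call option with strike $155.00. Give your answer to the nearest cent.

$5.58

Risk-neutral probability p = (1 + 0.06 − 0.8)/(1.1 − 0.8) = 0.2600/0.3000 = 0.8667
Terminal stock prices: S_uu = 163.4, S_ud = 118.8, S_dd = 86.4
Terminal payoffs (S − K): max(8.35, 0) = 8.35, max(-36.2, 0) = 0, max(-68.6, 0) = 0
Node u (S = 148.5): V_u = 1/1.06·[0.8667·8.3500 + 0.1333·0.0000] = 6.8270
Node d (S = 108): V_d = 1/1.06·[0.8667·0.0000 + 0.1333·0.0000] = 0.0000
Node 0 (S = 135): V_0 = 1/1.06·[0.8667·6.8270 + 0.1333·0.0000] = 5.5819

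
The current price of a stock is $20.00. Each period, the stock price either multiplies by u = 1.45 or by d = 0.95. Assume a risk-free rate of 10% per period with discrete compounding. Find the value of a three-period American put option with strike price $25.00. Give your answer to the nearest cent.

Risk-neutral probability p = (1 + 0.1 − 0.95)/(1.45 − 0.95) = 0.1500/0.5000 = 0.3000
Terminal stock prices: S_uuu = 60.97, S_uud = 39.95, S_udd = 26.17, S_ddd = 17.15
Terminal payoffs (K − S): max(-35.97, 0) = 0, max(-14.95, 0) = 0, max(-1.172, 0) = 0, max(7.853, 0) = 7.853
Node uu (S = 42.05): continuation = 1/1.1·[0.3000·0.0000 + 0.7000·0.0000] = 0.0000; exercise value = 0.0000 ≤ continuation, so V_uu = 0.0000
Node ud (S = 27.55): continuation = 1/1.1·[0.3000·0.0000 + 0.7000·0.0000] = 0.0000; exercise value = 0.0000 ≤ continuation, so V_ud = 0.0000
Node dd (S = 18.05): continuation = 1/1.1·[0.3000·0.0000 + 0.7000·7.8525] = 4.9970; exercise value = 6.9500 > continuation, so V_dd = 6.9500 (exercise)
Node u (S = 29): continuation = 1/1.1·[0.3000·0.0000 + 0.7000·0.0000] = 0.0000; exercise value = 0.0000 ≤ continuation, so V_u = 0.0000
Node d (S = 19): continuation = 1/1.1·[0.3000·0.0000 + 0.7000·6.9500] = 4.4227; exercise value = 6.0000 > continuation, so V_d = 6.0000 (exercise)
Node 0 (S = 20): continuation = 1/1.1·[0.3000·0.0000 + 0.7000·6.0000] = 3.8182; exercise value = 5.0000 > continuation, so V_0 = 5.0000 (exercise)

$5.00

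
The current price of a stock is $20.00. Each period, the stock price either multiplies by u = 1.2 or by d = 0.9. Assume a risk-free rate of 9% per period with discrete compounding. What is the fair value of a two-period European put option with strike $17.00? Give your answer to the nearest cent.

Risk-neutral probability p = (1 + 0.09 − 0.9)/(1.2 − 0.9) = 0.1900/0.3000 = 0.6333
Terminal stock prices: S_uu = 28.8, S_ud = 21.6, S_dd = 16.2
Terminal payoffs (K − S): max(-11.8, 0) = 0, max(-4.6, 0) = 0, max(0.8, 0) = 0.8
Node u (S = 24): V_u = 1/1.09·[0.6333·0.0000 + 0.3667·0.0000] = 0.0000
Node d (S = 18): V_d = 1/1.09·[0.6333·0.0000 + 0.3667·0.8000] = 0.2691
Node 0 (S = 20): V_0 = 1/1.09·[0.6333·0.0000 + 0.3667·0.2691] = 0.0905

$0.09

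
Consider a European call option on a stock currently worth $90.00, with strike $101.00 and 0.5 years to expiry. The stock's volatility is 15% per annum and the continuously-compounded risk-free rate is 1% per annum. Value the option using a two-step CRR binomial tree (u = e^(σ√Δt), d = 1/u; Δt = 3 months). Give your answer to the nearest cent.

CRR parameters: u = e^(σ√Δt) = e^(0.15·√0.25) = 1.0779, d = 1/u = 0.9277
Per-period rate: rΔt = 0.01·0.25 = 0.0025, so R = e^0.0025 = 1.0025
Risk-neutral probability p = (e^0.0025 − 0.9277)/(1.0779 − 0.9277) = 0.0748/0.1501 = 0.4979
Terminal stock prices: S_uu = 104.6, S_ud = 90, S_dd = 77.46
Terminal payoffs (S − K): max(3.565, 0) = 3.565, max(-11, 0) = 0, max(-23.54, 0) = 0
Node u (S = 97.01): V_u = e^(−0.0025)·[0.4979·3.5651 + 0.5021·0.0000] = 1.7707
Node d (S = 83.5): V_d = e^(−0.0025)·[0.4979·0.0000 + 0.5021·0.0000] = 0.0000
Node 0 (S = 90): V_0 = e^(−0.0025)·[0.4979·1.7707 + 0.5021·0.0000] = 0.8795

$0.88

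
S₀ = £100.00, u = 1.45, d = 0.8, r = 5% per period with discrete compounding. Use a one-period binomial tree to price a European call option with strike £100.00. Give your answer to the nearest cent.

£16.48

Risk-neutral probability p = (1 + 0.05 − 0.8)/(1.45 − 0.8) = 0.2500/0.6500 = 0.3846
Terminal stock prices: S_u = 145, S_d = 80
Terminal payoffs (S − K): max(45, 0) = 45, max(-20, 0) = 0
Node 0 (S = 100): V_0 = 1/1.05·[0.3846·45.0000 + 0.6154·0.0000] = 16.4835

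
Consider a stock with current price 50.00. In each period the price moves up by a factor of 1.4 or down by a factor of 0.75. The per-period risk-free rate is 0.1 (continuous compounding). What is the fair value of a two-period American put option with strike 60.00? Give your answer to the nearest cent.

10.76

Risk-neutral probability p = (e^0.1 − 0.75)/(1.4 − 0.75) = 0.3552/0.6500 = 0.5464
Terminal stock prices: S_uu = 98, S_ud = 52.5, S_dd = 28.12
Terminal payoffs (K − S): max(-38, 0) = 0, max(7.5, 0) = 7.5, max(31.88, 0) = 31.88
Node u (S = 70): continuation = e^(−0.1)·[0.5464·0.0000 + 0.4536·7.5000] = 3.0781; exercise value = 0.0000 ≤ continuation, so V_u = 3.0781
Node d (S = 37.5): continuation = e^(−0.1)·[0.5464·7.5000 + 0.4536·31.8750] = 16.7902; exercise value = 22.5000 > continuation, so V_d = 22.5000 (exercise)
Node 0 (S = 50): continuation = e^(−0.1)·[0.5464·3.0781 + 0.4536·22.5000] = 10.7563; exercise value = 10.0000 ≤ continuation, so V_0 = 10.7563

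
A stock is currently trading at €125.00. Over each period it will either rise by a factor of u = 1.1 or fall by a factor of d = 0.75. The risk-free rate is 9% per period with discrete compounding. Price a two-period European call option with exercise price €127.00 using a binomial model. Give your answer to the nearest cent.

Risk-neutral probability p = (1 + 0.09 − 0.75)/(1.1 − 0.75) = 0.3400/0.3500 = 0.9714
Terminal stock prices: S_uu = 151.3, S_ud = 103.1, S_dd = 70.31
Terminal payoffs (S − K): max(24.25, 0) = 24.25, max(-23.88, 0) = 0, max(-56.69, 0) = 0
Node u (S = 137.5): V_u = 1/1.09·[0.9714·24.2500 + 0.0286·0.0000] = 21.6121
Node d (S = 93.75): V_d = 1/1.09·[0.9714·0.0000 + 0.0286·0.0000] = 0.0000
Node 0 (S = 125): V_0 = 1/1.09·[0.9714·21.6121 + 0.0286·0.0000] = 19.2611

€19.26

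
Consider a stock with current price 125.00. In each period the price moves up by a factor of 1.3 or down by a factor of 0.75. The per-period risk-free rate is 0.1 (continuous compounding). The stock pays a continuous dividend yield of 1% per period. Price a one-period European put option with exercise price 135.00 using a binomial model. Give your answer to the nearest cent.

Per-period risk-free factor R = e^0.1 = 1.1052; dividend-adjusted growth = e^(0.1−0.01) = 1.0942.
Risk-neutral probability p = (1.0942 − 0.75)/(1.3 − 0.75) = 0.3442/0.5500 = 0.6258
Terminal stock prices: S_u = 162.5, S_d = 93.75
Terminal payoffs (K − S): max(-27.5, 0) = 0, max(41.25, 0) = 41.25
Node 0 (S = 125): V_0 = e^(−0.1)·[0.6258·0.0000 + 0.3742·41.2500] = 13.9679

13.97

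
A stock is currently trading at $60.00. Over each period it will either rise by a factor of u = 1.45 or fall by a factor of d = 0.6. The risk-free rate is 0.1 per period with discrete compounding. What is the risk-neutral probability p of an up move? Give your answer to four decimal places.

Risk-neutral probability p = (1 + 0.1 − 0.6)/(1.45 − 0.6) = 0.5000/0.8500 = 0.5882

p = 0.5882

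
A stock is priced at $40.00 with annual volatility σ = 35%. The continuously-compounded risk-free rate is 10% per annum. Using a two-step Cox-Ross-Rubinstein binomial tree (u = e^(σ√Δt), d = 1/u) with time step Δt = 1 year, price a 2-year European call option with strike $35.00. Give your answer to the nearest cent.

$13.74

CRR parameters: u = e^(σ√Δt) = e^(0.35·√1) = 1.4191, d = 1/u = 0.7047
Per-period rate: rΔt = 0.1·1 = 0.1, so R = e^0.1 = 1.1052
Risk-neutral probability p = (e^0.1 − 0.7047)/(1.4191 − 0.7047) = 0.4005/0.7144 = 0.5606
Terminal stock prices: S_uu = 80.55, S_ud = 40, S_dd = 19.86
Terminal payoffs (S − K): max(45.55, 0) = 45.55, max(5, 0) = 5, max(-15.14, 0) = 0
Node u (S = 56.76): V_u = e^(−0.1)·[0.5606·45.5501 + 0.4394·5.0000] = 25.0934
Node d (S = 28.19): V_d = e^(−0.1)·[0.5606·5.0000 + 0.4394·0.0000] = 2.5363
Node 0 (S = 40): V_0 = e^(−0.1)·[0.5606·25.0934 + 0.4394·2.5363] = 13.7371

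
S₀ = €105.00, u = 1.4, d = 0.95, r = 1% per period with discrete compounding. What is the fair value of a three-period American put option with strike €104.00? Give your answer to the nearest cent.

Risk-neutral probability p = (1 + 0.01 − 0.95)/(1.4 − 0.95) = 0.0600/0.4500 = 0.1333
Terminal stock prices: S_uuu = 288.1, S_uud = 195.5, S_udd = 132.7, S_ddd = 90.02
Terminal payoffs (K − S): max(-184.1, 0) = 0, max(-91.51, 0) = 0, max(-28.67, 0) = 0, max(13.98, 0) = 13.98
Node uu (S = 205.8): continuation = 1/1.01·[0.1333·0.0000 + 0.8667·0.0000] = 0.0000; exercise value = 0.0000 ≤ continuation, so V_uu = 0.0000
Node ud (S = 139.7): continuation = 1/1.01·[0.1333·0.0000 + 0.8667·0.0000] = 0.0000; exercise value = 0.0000 ≤ continuation, so V_ud = 0.0000
Node dd (S = 94.76): continuation = 1/1.01·[0.1333·0.0000 + 0.8667·13.9756] = 11.9923; exercise value = 9.2375 ≤ continuation, so V_dd = 11.9923
Node u (S = 147): continuation = 1/1.01·[0.1333·0.0000 + 0.8667·0.0000] = 0.0000; exercise value = 0.0000 ≤ continuation, so V_u = 0.0000
Node d (S = 99.75): continuation = 1/1.01·[0.1333·0.0000 + 0.8667·11.9923] = 10.2904; exercise value = 4.2500 ≤ continuation, so V_d = 10.2904
Node 0 (S = 105): continuation = 1/1.01·[0.1333·0.0000 + 0.8667·10.2904] = 8.8301; exercise value = 0.0000 ≤ continuation, so V_0 = 8.8301

€8.83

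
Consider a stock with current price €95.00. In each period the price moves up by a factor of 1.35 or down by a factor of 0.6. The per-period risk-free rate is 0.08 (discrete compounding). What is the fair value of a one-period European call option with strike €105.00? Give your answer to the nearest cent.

Risk-neutral probability p = (1 + 0.08 − 0.6)/(1.35 − 0.6) = 0.4800/0.7500 = 0.6400
Terminal stock prices: S_u = 128.2, S_d = 57
Terminal payoffs (S − K): max(23.25, 0) = 23.25, max(-48, 0) = 0
Node 0 (S = 95): V_0 = 1/1.08·[0.6400·23.2500 + 0.3600·0.0000] = 13.7778

€13.78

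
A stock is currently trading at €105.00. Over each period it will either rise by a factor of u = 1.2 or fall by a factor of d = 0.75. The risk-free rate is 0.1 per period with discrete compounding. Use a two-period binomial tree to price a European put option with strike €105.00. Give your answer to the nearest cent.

€4.87

Risk-neutral probability p = (1 + 0.1 − 0.75)/(1.2 − 0.75) = 0.3500/0.4500 = 0.7778
Terminal stock prices: S_uu = 151.2, S_ud = 94.5, S_dd = 59.06
Terminal payoffs (K − S): max(-46.2, 0) = 0, max(10.5, 0) = 10.5, max(45.94, 0) = 45.94
Node u (S = 126): V_u = 1/1.1·[0.7778·0.0000 + 0.2222·10.5000] = 2.1212
Node d (S = 78.75): V_d = 1/1.1·[0.7778·10.5000 + 0.2222·45.9375] = 16.7045
Node 0 (S = 105): V_0 = 1/1.1·[0.7778·2.1212 + 0.2222·16.7045] = 4.8745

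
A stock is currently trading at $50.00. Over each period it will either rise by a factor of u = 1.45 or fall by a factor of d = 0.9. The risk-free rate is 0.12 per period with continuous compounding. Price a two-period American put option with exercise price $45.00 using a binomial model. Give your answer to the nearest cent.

Risk-neutral probability p = (e^0.12 − 0.9)/(1.45 − 0.9) = 0.2275/0.5500 = 0.4136
Terminal stock prices: S_uu = 105.1, S_ud = 65.25, S_dd = 40.5
Terminal payoffs (K − S): max(-60.12, 0) = 0, max(-20.25, 0) = 0, max(4.5, 0) = 4.5
Node u (S = 72.5): continuation = e^(−0.12)·[0.4136·0.0000 + 0.5864·0.0000] = 0.0000; exercise value = 0.0000 ≤ continuation, so V_u = 0.0000
Node d (S = 45): continuation = e^(−0.12)·[0.4136·0.0000 + 0.5864·4.5000] = 2.3403; exercise value = 0.0000 ≤ continuation, so V_d = 2.3403
Node 0 (S = 50): continuation = e^(−0.12)·[0.4136·0.0000 + 0.5864·2.3403] = 1.2171; exercise value = 0.0000 ≤ continuation, so V_0 = 1.2171

$1.22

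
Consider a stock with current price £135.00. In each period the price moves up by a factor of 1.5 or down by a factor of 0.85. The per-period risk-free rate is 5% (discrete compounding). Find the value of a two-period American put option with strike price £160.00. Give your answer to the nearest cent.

£29.84

Risk-neutral probability p = (1 + 0.05 − 0.85)/(1.5 − 0.85) = 0.2000/0.6500 = 0.3077
Terminal stock prices: S_uu = 303.8, S_ud = 172.1, S_dd = 97.54
Terminal payoffs (K − S): max(-143.8, 0) = 0, max(-12.12, 0) = 0, max(62.46, 0) = 62.46
Node u (S = 202.5): continuation = 1/1.05·[0.3077·0.0000 + 0.6923·0.0000] = 0.0000; exercise value = 0.0000 ≤ continuation, so V_u = 0.0000
Node d (S = 114.8): continuation = 1/1.05·[0.3077·0.0000 + 0.6923·62.4625] = 41.1841; exercise value = 45.2500 > continuation, so V_d = 45.2500 (exercise)
Node 0 (S = 135): continuation = 1/1.05·[0.3077·0.0000 + 0.6923·45.2500] = 29.8352; exercise value = 25.0000 ≤ continuation, so V_0 = 29.8352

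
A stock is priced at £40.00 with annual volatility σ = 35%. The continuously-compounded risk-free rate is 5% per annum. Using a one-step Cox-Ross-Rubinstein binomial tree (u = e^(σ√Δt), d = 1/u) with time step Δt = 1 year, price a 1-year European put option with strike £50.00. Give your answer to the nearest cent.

£10.68

CRR parameters: u = e^(σ√Δt) = e^(0.35·√1) = 1.4191, d = 1/u = 0.7047
Per-period rate: rΔt = 0.05·1 = 0.05, so R = e^0.05 = 1.0513
Risk-neutral probability p = (e^0.05 − 0.7047)/(1.4191 − 0.7047) = 0.3466/0.7144 = 0.4852
Terminal stock prices: S_u = 56.76, S_d = 28.19
Terminal payoffs (K − S): max(-6.763, 0) = 0, max(21.81, 0) = 21.81
Node 0 (S = 40): V_0 = e^(−0.05)·[0.4852·0.0000 + 0.5148·21.8125] = 10.6824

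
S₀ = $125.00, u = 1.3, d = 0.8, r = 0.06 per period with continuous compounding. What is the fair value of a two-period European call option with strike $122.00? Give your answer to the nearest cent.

$25.25

Risk-neutral probability p = (e^0.06 − 0.8)/(1.3 − 0.8) = 0.2618/0.5000 = 0.5237
Terminal stock prices: S_uu = 211.3, S_ud = 130, S_dd = 80
Terminal payoffs (S − K): max(89.25, 0) = 89.25, max(8, 0) = 8, max(-42, 0) = 0
Node u (S = 162.5): V_u = e^(−0.06)·[0.5237·89.2500 + 0.4763·8.0000] = 47.6047
Node d (S = 100): V_d = e^(−0.06)·[0.5237·8.0000 + 0.4763·0.0000] = 3.9454
Node 0 (S = 125): V_0 = e^(−0.06)·[0.5237·47.6047 + 0.4763·3.9454] = 25.2474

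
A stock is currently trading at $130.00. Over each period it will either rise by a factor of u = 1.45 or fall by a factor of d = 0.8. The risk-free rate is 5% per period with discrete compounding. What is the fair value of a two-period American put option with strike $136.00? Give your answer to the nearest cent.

$18.75

Risk-neutral probability p = (1 + 0.05 − 0.8)/(1.45 − 0.8) = 0.2500/0.6500 = 0.3846
Terminal stock prices: S_uu = 273.3, S_ud = 150.8, S_dd = 83.2
Terminal payoffs (K − S): max(-137.3, 0) = 0, max(-14.8, 0) = 0, max(52.8, 0) = 52.8
Node u (S = 188.5): continuation = 1/1.05·[0.3846·0.0000 + 0.6154·0.0000] = 0.0000; exercise value = 0.0000 ≤ continuation, so V_u = 0.0000
Node d (S = 104): continuation = 1/1.05·[0.3846·0.0000 + 0.6154·52.8000] = 30.9451; exercise value = 32.0000 > continuation, so V_d = 32.0000 (exercise)
Node 0 (S = 130): continuation = 1/1.05·[0.3846·0.0000 + 0.6154·32.0000] = 18.7546; exercise value = 6.0000 ≤ continuation, so V_0 = 18.7546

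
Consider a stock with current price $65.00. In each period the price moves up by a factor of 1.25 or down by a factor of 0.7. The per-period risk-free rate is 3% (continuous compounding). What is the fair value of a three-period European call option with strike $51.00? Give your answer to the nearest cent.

Risk-neutral probability p = (e^0.03 − 0.7)/(1.25 − 0.7) = 0.3305/0.5500 = 0.6008
Terminal stock prices: S_uuu = 127, S_uud = 71.09, S_udd = 39.81, S_ddd = 22.29
Terminal payoffs (S − K): max(75.95, 0) = 75.95, max(20.09, 0) = 20.09, max(-11.19, 0) = 0, max(-28.71, 0) = 0
Node uu (S = 101.6): V_uu = e^(−0.03)·[0.6008·75.9531 + 0.3992·20.0938] = 52.0698
Node ud (S = 56.87): V_ud = e^(−0.03)·[0.6008·20.0938 + 0.3992·0.0000] = 11.7160
Node dd (S = 31.85): V_dd = e^(−0.03)·[0.6008·0.0000 + 0.3992·0.0000] = 0.0000
Node u (S = 81.25): V_u = e^(−0.03)·[0.6008·52.0698 + 0.3992·11.7160] = 34.8988
Node d (S = 45.5): V_d = e^(−0.03)·[0.6008·11.7160 + 0.3992·0.0000] = 6.8313
Node 0 (S = 65): V_0 = e^(−0.03)·[0.6008·34.8988 + 0.3992·6.8313] = 22.9947

$22.99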